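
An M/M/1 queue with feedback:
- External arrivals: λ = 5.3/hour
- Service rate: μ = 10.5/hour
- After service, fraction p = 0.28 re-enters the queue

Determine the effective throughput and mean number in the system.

Effective arrival rate: λ_eff = λ/(1-p) = 5.3/(1-0.28) = 5.3/0.72 = 7.36111
ρ = λ_eff/μ = 7.36111/10.5 = 0.701058
L = ρ/(1-ρ) = 0.701058/(1-0.701058) = 2.3451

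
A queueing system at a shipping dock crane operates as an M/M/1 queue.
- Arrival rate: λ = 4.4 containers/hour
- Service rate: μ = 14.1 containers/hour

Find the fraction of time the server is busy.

Server utilization: ρ = λ/μ
ρ = 4.4/14.1 = 0.3121
The server is busy 31.21% of the time.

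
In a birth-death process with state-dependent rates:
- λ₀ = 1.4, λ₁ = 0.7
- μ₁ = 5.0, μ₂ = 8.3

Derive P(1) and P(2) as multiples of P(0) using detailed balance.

Balance equations:
State 0: λ₀P₀ = μ₁P₁ → P₁ = (λ₀/μ₁)P₀ = (1.4/5.0)P₀ = 0.2800P₀
State 1: P₂ = (λ₀λ₁)/(μ₁μ₂)P₀ = (1.4×0.7)/(5.0×8.3)P₀ = 0.02361P₀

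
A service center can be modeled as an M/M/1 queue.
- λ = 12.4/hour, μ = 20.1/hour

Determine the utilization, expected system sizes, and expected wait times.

Step 1: ρ = λ/μ = 12.4/20.1 = 0.6169
Step 2: L = λ/(μ-λ) = 12.4/7.70 = 1.6104
Step 3: Lq = λ²/(μ(μ-λ)) = 153.76/(20.1×7.70) = 0.9935
Step 4: W = 1/(μ-λ) = 1/7.70 = 0.12987
Step 5: Wq = λ/(μ(μ-λ)) = 12.4/(20.1×7.70) = 0.08012
Step 6: P(0) = 1-ρ = 0.3831
Verify: L = λW = 12.4×0.12987 = 1.6104 ✔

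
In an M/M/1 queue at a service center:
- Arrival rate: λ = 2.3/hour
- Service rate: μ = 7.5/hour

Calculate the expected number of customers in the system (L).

ρ = λ/μ = 2.3/7.5 = 0.3067
For M/M/1: L = λ/(μ-λ)
L = 2.3/(7.5-2.3) = 2.3/5.20
L = 0.4423 customers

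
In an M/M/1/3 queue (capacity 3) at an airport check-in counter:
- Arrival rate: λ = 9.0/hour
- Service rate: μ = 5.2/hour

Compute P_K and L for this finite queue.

ρ = λ/μ = 9.0/5.2 = 1.73077
P₀ = (1-ρ)/(1-ρ^(K+1)) = (1-1.73077)/(1-1.73077^4) = -0.7308/-7.9734 = 0.09165
P_K = P₀×ρ^K = 0.09165 × 1.73077^3 = 0.09165 × 5.1846 = 0.4752
Blocking probability P_3 = 0.4752 (47.52%)
L = ρ[1 - (K+1)ρ^K + Kρ^(K+1)] / [(1-ρ)(1-ρ^(K+1))]
L = 1.73077 × (1 - 4×5.184634 + 3×8.973408) / ((1 - 1.73077) × (1 - 8.973408)) = 2.1332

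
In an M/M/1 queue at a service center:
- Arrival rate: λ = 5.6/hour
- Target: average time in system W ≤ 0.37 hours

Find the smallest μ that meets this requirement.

For M/M/1: W = 1/(μ-λ)
Need W ≤ 0.37, so 1/(μ-λ) ≤ 0.37
μ - λ ≥ 1/0.37 = 2.7027
μ ≥ 5.6 + 2.7027 = 8.3027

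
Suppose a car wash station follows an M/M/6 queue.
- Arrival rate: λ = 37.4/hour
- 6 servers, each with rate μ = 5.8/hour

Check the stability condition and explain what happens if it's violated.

Stability requires ρ = λ/(cμ) < 1
ρ = 37.4/(6 × 5.8) = 37.4/34.80 = 1.0747
Since 1.0747 ≥ 1, the system is UNSTABLE.
Need c > λ/μ = 37.4/5.8 = 6.45.
Minimum servers needed: c = 7.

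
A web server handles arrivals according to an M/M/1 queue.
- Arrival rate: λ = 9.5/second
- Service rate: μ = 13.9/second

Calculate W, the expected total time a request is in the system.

First, compute utilization: ρ = λ/μ = 9.5/13.9 = 0.6835
For M/M/1: W = 1/(μ-λ)
W = 1/(13.9-9.5) = 1/4.40
W = 0.2273 seconds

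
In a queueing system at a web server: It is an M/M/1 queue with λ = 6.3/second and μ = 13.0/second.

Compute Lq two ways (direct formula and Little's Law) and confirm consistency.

Method 1 (direct): Lq = λ²/(μ(μ-λ)) = 39.69/(13.0 × 6.70) = 0.4557

Method 2 (Little's Law):
W = 1/(μ-λ) = 1/6.70 = 0.14925
Wq = W - 1/μ = 0.14925 - 0.076923 = 0.07233
Lq = λWq = 6.3 × 0.07233 = 0.4557 ✔ (matches Method 1)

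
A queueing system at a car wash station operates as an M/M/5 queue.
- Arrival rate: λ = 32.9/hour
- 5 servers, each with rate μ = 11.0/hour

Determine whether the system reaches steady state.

Stability requires ρ = λ/(cμ) < 1
ρ = 32.9/(5 × 11.0) = 32.9/55.00 = 0.5982
Since 0.5982 < 1, the system is STABLE.
The servers are busy 59.82% of the time.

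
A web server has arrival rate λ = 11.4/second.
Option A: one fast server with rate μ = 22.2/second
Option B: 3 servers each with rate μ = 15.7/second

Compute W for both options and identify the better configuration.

Option A: single server μ = 22.2 (M/M/1)
  ρ_A = 11.4/22.2 = 0.5135
  W_A = 1/(μ-λ) = 1/(22.2-11.4) = 1/10.80 = 0.09259

Option B: 3 servers μ = 15.7 (M/M/3)
  ρ_B = λ/(cμ) = 11.4/(3×15.7) = 0.2420
  Offered load a = λ/μ = cρ = 11.4/15.7 = 0.7261
  P₀ = [ Σₙ₌₀^2 aⁿ/n! + a^3/(3!(1-ρ)) ]⁻¹
  Σ = a^0/0! + a^1/1! + a^2/2! = 1.0000 + 0.7261 + 0.2636 = 1.9897
  a^3/(3!(1-ρ)) = 0.38284/(6 × 0.75796) = 0.08418
  P₀ = 1/(1.9897 + 0.08418) = 0.4822
  Lq = P₀·a^3·ρ / (3!(1-ρ)²) = 0.4822 × 0.3828 × 0.2420 / (6 × 0.5745) = 0.01296
  Wq_B = Lq/λ = 0.01296/11.4 = 0.001137
  W_B = Wq_B + 1/μ = 0.001137 + 0.06369 = 0.06483

Since W_B = 0.06483 < W_A = 0.09259, Option B (multiple servers) has the shorter time in system.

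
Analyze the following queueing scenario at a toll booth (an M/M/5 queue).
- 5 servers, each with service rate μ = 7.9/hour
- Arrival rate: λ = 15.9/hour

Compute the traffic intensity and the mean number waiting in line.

Traffic intensity: ρ = λ/(cμ) = 15.9/(5×7.9) = 0.4025
Since ρ = 0.4025 < 1, system is stable.
Offered load a = λ/μ = cρ = 15.9/7.9 = 2.0127
P₀ = [ Σₙ₌₀^4 aⁿ/n! + a^5/(5!(1-ρ)) ]⁻¹
Σ = a^0/0! + a^1/1! + a^2/2! + a^3/3! + a^4/4! = 1.0000 + 2.0127 + 2.0254 + 1.3588 + 0.6837 = 7.0806
a^5/(5!(1-ρ)) = 33.0256/(120 × 0.5975) = 0.4606
P₀ = 1/(7.0806 + 0.4606) = 0.1326
Lq = P₀·a^5·ρ / (5!(1-ρ)²) = 0.13260 × 33.0256 × 0.40253 / (120 × 0.35697) = 0.04115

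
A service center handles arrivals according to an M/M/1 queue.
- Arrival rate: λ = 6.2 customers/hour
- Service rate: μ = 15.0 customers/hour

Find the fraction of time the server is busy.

Server utilization: ρ = λ/μ
ρ = 6.2/15.0 = 0.4133
The server is busy 41.33% of the time.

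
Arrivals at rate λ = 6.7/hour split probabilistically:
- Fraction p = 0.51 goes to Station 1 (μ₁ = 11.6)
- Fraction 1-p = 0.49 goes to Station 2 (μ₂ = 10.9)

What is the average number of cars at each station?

Effective rates: λ₁ = 6.7×0.51 = 3.417, λ₂ = 6.7×0.49 = 3.283
Station 1: ρ₁ = 3.417/11.6 = 0.2946, L₁ = ρ₁/(1-ρ₁) = 0.2946/(1-0.2946) = 0.4176
Station 2: ρ₂ = 3.283/10.9 = 0.3012, L₂ = ρ₂/(1-ρ₂) = 0.3012/(1-0.3012) = 0.4310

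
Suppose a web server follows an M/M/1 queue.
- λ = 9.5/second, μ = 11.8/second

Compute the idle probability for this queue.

ρ = λ/μ = 9.5/11.8 = 0.8051
P(0) = 1 - ρ = 1 - 0.8051 = 0.1949
The server is idle 19.49% of the time.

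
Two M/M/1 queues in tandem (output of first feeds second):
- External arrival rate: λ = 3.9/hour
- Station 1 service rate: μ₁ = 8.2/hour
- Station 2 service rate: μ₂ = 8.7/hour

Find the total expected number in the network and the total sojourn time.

By Jackson's theorem, each station behaves as independent M/M/1.
Station 1: ρ₁ = 3.9/8.2 = 0.4756, L₁ = ρ₁/(1-ρ₁) = λ/(μ₁-λ) = 3.9/4.30 = 0.9070
Station 2: ρ₂ = 3.9/8.7 = 0.4483, L₂ = ρ₂/(1-ρ₂) = λ/(μ₂-λ) = 3.9/4.80 = 0.8125
Total: L = L₁ + L₂ = 0.9070 + 0.8125 = 1.7195
W = L/λ = 1.7195/3.9 = 0.4409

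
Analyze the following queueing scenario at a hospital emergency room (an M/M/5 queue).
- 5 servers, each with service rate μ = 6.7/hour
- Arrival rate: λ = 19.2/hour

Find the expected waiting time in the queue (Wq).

Traffic intensity: ρ = λ/(cμ) = 19.2/(5×6.7) = 0.5731
Since ρ = 0.5731 < 1, system is stable.
Offered load a = λ/μ = cρ = 19.2/6.7 = 2.8657
P₀ = [ Σₙ₌₀^4 aⁿ/n! + a^5/(5!(1-ρ)) ]⁻¹
Σ = a^0/0! + a^1/1! + a^2/2! + a^3/3! + a^4/4! = 1.0000 + 2.8657 + 4.1060 + 3.9222 + 2.8099 = 14.7038
a^5/(5!(1-ρ)) = 193.2556/(120 × 0.426866) = 3.7728
P₀ = 1/(14.7038 + 3.7728) = 0.05412
Lq = P₀·a^5·ρ / (5!(1-ρ)²) = 0.05412 × 193.2556 × 0.5731 / (120 × 0.1822) = 0.2742
Wq = Lq/λ = 0.2742/19.2 = 0.01428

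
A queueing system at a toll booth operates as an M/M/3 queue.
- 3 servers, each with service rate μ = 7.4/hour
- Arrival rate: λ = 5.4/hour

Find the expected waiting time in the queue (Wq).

Traffic intensity: ρ = λ/(cμ) = 5.4/(3×7.4) = 0.2432
Since ρ = 0.2432 < 1, system is stable.
Offered load a = λ/μ = cρ = 5.4/7.4 = 0.7297
P₀ = [ Σₙ₌₀^2 aⁿ/n! + a^3/(3!(1-ρ)) ]⁻¹
Σ = a^0/0! + a^1/1! + a^2/2! = 1.0000 + 0.7297 + 0.2663 = 1.9960
a^3/(3!(1-ρ)) = 0.3886/(6 × 0.7568) = 0.08558
P₀ = 1/(1.9960 + 0.08558) = 0.4804
Lq = P₀·a^3·ρ / (3!(1-ρ)²) = 0.48041 × 0.38859 × 0.24324 / (6 × 0.57268) = 0.01322
Wq = Lq/λ = 0.013215/5.4 = 0.002447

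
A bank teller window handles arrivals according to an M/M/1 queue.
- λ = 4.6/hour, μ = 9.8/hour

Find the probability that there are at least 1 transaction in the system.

ρ = λ/μ = 4.6/9.8 = 0.4694
P(N ≥ n) = ρⁿ
P(N ≥ 1) = 0.4694^1
P(N ≥ 1) = 0.4694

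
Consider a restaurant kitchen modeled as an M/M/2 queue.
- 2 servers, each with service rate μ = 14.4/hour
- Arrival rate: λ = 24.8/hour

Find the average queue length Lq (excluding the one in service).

Traffic intensity: ρ = λ/(cμ) = 24.8/(2×14.4) = 0.8611
Since ρ = 0.8611 < 1, system is stable.
Offered load a = λ/μ = cρ = 24.8/14.4 = 1.7222
P₀ = [ Σₙ₌₀^1 aⁿ/n! + a^2/(2!(1-ρ)) ]⁻¹
Σ = a^0/0! + a^1/1! = 1.0000 + 1.7222 = 2.7222
a^2/(2!(1-ρ)) = 2.96605/(2 × 0.138889) = 10.6778
P₀ = 1/(2.7222 + 10.6778) = 0.07463
Lq = P₀·a^2·ρ / (2!(1-ρ)²) = 0.0746269 × 2.96605 × 0.861111 / (2 × 0.0192901) = 4.9405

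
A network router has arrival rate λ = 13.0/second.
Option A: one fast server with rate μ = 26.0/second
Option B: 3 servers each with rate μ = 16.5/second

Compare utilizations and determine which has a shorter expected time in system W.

Option A: single server μ = 26.0 (M/M/1)
  ρ_A = 13.0/26.0 = 0.5000
  W_A = 1/(μ-λ) = 1/(26.0-13.0) = 1/13.00 = 0.07692

Option B: 3 servers μ = 16.5 (M/M/3)
  ρ_B = λ/(cμ) = 13.0/(3×16.5) = 0.2626
  Offered load a = λ/μ = cρ = 13.0/16.5 = 0.7879
  P₀ = [ Σₙ₌₀^2 aⁿ/n! + a^3/(3!(1-ρ)) ]⁻¹
  Σ = a^0/0! + a^1/1! + a^2/2! = 1.0000 + 0.7879 + 0.3104 = 2.0983
  a^3/(3!(1-ρ)) = 0.4891/(6 × 0.7374) = 0.1105
  P₀ = 1/(2.0983 + 0.1105) = 0.4527
  Lq = P₀·a^3·ρ / (3!(1-ρ)²) = 0.45273 × 0.48908 × 0.26263 / (6 × 0.54372) = 0.01783
  Wq_B = Lq/λ = 0.017825/13.0 = 0.001371
  W_B = Wq_B + 1/μ = 0.001371 + 0.06061 = 0.06198

Since W_B = 0.06198 < W_A = 0.07692, Option B (multiple servers) has the shorter time in system.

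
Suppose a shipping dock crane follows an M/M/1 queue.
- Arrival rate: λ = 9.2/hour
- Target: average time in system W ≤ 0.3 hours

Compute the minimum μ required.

For M/M/1: W = 1/(μ-λ)
Need W ≤ 0.3, so 1/(μ-λ) ≤ 0.3
μ - λ ≥ 1/0.3 = 3.3333
μ ≥ 9.2 + 3.3333 = 12.5333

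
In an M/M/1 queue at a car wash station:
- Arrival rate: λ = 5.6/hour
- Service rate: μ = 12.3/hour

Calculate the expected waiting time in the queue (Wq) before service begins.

First, compute utilization: ρ = λ/μ = 5.6/12.3 = 0.4553
For M/M/1: Wq = λ/(μ(μ-λ))
Wq = 5.6/(12.3 × (12.3-5.6))
Wq = 5.6/(12.3 × 6.70)
Wq = 0.06795 hours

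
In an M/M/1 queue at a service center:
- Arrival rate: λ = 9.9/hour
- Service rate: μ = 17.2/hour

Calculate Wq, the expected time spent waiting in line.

First, compute utilization: ρ = λ/μ = 9.9/17.2 = 0.5756
For M/M/1: Wq = λ/(μ(μ-λ))
Wq = 9.9/(17.2 × (17.2-9.9))
Wq = 9.9/(17.2 × 7.30)
Wq = 0.07885 hours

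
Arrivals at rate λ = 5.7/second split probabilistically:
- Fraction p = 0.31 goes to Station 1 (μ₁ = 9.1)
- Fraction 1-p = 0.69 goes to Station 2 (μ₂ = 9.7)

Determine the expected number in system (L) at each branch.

Effective rates: λ₁ = 5.7×0.31 = 1.767, λ₂ = 5.7×0.69 = 3.933
Station 1: ρ₁ = 1.767/9.1 = 0.1942, L₁ = ρ₁/(1-ρ₁) = 0.1942/(1-0.1942) = 0.2410
Station 2: ρ₂ = 3.933/9.7 = 0.40546, L₂ = ρ₂/(1-ρ₂) = 0.40546/(1-0.40546) = 0.6820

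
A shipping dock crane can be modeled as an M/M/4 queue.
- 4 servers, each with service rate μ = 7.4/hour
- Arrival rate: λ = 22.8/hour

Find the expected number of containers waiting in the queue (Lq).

Traffic intensity: ρ = λ/(cμ) = 22.8/(4×7.4) = 0.7703
Since ρ = 0.7703 < 1, system is stable.
Offered load a = λ/μ = cρ = 22.8/7.4 = 3.0811
P₀ = [ Σₙ₌₀^3 aⁿ/n! + a^4/(4!(1-ρ)) ]⁻¹
Σ = a^0/0! + a^1/1! + a^2/2! + a^3/3! = 1.0000 + 3.0811 + 4.7465 + 4.8748 = 13.7024
a^4/(4!(1-ρ)) = 90.11820/(24 × 0.2297297) = 16.3450
P₀ = 1/(13.7024 + 16.3450) = 0.03328
Lq = P₀·a^4·ρ / (4!(1-ρ)²) = 0.033281 × 90.1182 × 0.77027 / (24 × 0.052776) = 1.8239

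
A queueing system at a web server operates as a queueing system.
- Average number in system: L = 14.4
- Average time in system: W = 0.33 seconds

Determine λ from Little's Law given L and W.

Little's Law: L = λW, so λ = L/W
λ = 14.4/0.33 = 43.6364 requests/second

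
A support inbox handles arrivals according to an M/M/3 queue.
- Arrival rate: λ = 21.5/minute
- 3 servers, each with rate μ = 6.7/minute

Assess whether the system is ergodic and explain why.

Stability requires ρ = λ/(cμ) < 1
ρ = 21.5/(3 × 6.7) = 21.5/20.10 = 1.0697
Since 1.0697 ≥ 1, the system is UNSTABLE.
Need c > λ/μ = 21.5/6.7 = 3.21.
Minimum servers needed: c = 4.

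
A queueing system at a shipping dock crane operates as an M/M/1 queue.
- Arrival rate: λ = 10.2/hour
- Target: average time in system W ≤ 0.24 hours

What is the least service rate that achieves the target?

For M/M/1: W = 1/(μ-λ)
Need W ≤ 0.24, so 1/(μ-λ) ≤ 0.24
μ - λ ≥ 1/0.24 = 4.1667
μ ≥ 10.2 + 4.1667 = 14.3667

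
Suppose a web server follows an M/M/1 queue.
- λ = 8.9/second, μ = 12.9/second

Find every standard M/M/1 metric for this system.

Step 1: ρ = λ/μ = 8.9/12.9 = 0.6899
Step 2: L = λ/(μ-λ) = 8.9/4.00 = 2.2250
Step 3: Lq = λ²/(μ(μ-λ)) = 79.21/(12.9×4.00) = 1.5351
Step 4: W = 1/(μ-λ) = 1/4.00 = 0.2500
Step 5: Wq = λ/(μ(μ-λ)) = 8.9/(12.9×4.00) = 0.1725
Step 6: P(0) = 1-ρ = 0.3101
Verify: L = λW = 8.9×0.2500 = 2.2250 ✔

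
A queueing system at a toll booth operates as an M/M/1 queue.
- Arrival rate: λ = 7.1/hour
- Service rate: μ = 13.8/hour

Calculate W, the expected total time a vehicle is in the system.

First, compute utilization: ρ = λ/μ = 7.1/13.8 = 0.5145
For M/M/1: W = 1/(μ-λ)
W = 1/(13.8-7.1) = 1/6.70
W = 0.1493 hours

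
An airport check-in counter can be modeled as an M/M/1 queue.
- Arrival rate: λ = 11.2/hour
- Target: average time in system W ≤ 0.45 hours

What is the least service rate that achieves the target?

For M/M/1: W = 1/(μ-λ)
Need W ≤ 0.45, so 1/(μ-λ) ≤ 0.45
μ - λ ≥ 1/0.45 = 2.2222
μ ≥ 11.2 + 2.2222 = 13.4222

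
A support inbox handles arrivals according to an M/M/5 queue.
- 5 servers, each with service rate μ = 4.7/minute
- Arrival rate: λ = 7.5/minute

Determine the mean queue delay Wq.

Traffic intensity: ρ = λ/(cμ) = 7.5/(5×4.7) = 0.3191
Since ρ = 0.3191 < 1, system is stable.
Offered load a = λ/μ = cρ = 7.5/4.7 = 1.5957
P₀ = [ Σₙ₌₀^4 aⁿ/n! + a^5/(5!(1-ρ)) ]⁻¹
Σ = a^0/0! + a^1/1! + a^2/2! + a^3/3! + a^4/4! = 1.000000 + 1.595745 + 1.273201 + 0.6772343 + 0.2701733 = 4.8164
a^5/(5!(1-ρ)) = 10.3471/(120 × 0.6809) = 0.1266
P₀ = 1/(4.8164 + 0.1266) = 0.2023
Lq = P₀·a^5·ρ / (5!(1-ρ)²) = 0.2023 × 10.3471 × 0.3191 / (120 × 0.4636) = 0.01201
Wq = Lq/λ = 0.01201/7.5 = 0.001601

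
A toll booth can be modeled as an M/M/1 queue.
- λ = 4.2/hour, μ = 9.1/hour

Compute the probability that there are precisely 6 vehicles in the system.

ρ = λ/μ = 4.2/9.1 = 0.46154
P(n) = (1-ρ)ρⁿ
P(6) = (1-0.46154) × 0.46154^6
P(6) = 0.5385 × 0.009666
P(6) = 0.005205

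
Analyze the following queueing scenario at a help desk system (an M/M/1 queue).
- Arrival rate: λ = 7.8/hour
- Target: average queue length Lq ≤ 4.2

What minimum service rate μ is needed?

For M/M/1: Lq = λ²/(μ(μ-λ))
Need Lq ≤ 4.2, i.e. μ(μ-λ) ≥ λ²/4.2
μ² - 7.8μ - 60.84/4.2 ≥ 0  →  μ² - 7.8μ - 14.485714 ≥ 0
Quadratic formula (positive root): μ = [λ + √(λ² + 4×14.485714)]/2
Discriminant: 60.84 + 4×14.485714 = 118.7829, √118.7829 = 10.8988
μ ≥ (7.8 + 10.8988)/2 = 9.3494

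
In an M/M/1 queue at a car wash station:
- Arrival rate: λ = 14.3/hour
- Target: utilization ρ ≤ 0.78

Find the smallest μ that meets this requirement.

ρ = λ/μ, so μ = λ/ρ
μ ≥ 14.3/0.78 = 18.3333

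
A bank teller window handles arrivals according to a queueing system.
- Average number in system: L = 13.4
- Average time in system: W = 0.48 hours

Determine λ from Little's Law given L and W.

Little's Law: L = λW, so λ = L/W
λ = 13.4/0.48 = 27.9167 transactions/hour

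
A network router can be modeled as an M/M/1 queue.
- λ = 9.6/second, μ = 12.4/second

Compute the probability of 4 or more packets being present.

ρ = λ/μ = 9.6/12.4 = 0.7742
P(N ≥ n) = ρⁿ
P(N ≥ 4) = 0.7742^4
P(N ≥ 4) = 0.3593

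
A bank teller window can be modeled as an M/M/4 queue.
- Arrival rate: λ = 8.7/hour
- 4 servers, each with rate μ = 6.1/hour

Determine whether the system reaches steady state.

Stability requires ρ = λ/(cμ) < 1
ρ = 8.7/(4 × 6.1) = 8.7/24.40 = 0.3566
Since 0.3566 < 1, the system is STABLE.
The servers are busy 35.66% of the time.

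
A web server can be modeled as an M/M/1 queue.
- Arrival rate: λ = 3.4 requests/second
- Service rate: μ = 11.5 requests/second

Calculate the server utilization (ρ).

Server utilization: ρ = λ/μ
ρ = 3.4/11.5 = 0.2957
The server is busy 29.57% of the time.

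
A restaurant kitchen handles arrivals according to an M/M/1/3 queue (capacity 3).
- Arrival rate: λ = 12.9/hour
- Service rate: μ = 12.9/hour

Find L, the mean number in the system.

ρ = λ/μ = 12.9/12.9 = 1 exactly.
With ρ = 1 the usual (1-ρ)/(1-ρ^(K+1)) form is 0/0; instead every state 0..K is equally likely.
P₀ = 1/(K+1) = 1/4 = 0.2500
P_K = P₀×ρ^K = P₀ = 0.2500
L = K/2 = 3/2 = 1.5000 orders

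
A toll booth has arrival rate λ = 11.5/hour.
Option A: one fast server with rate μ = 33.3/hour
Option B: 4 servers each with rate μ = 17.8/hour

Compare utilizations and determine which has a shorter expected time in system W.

Option A: single server μ = 33.3 (M/M/1)
  ρ_A = 11.5/33.3 = 0.3453
  W_A = 1/(μ-λ) = 1/(33.3-11.5) = 1/21.80 = 0.04587

Option B: 4 servers μ = 17.8 (M/M/4)
  ρ_B = λ/(cμ) = 11.5/(4×17.8) = 0.1615
  Offered load a = λ/μ = cρ = 11.5/17.8 = 0.6461
  P₀ = [ Σₙ₌₀^3 aⁿ/n! + a^4/(4!(1-ρ)) ]⁻¹
  Σ = a^0/0! + a^1/1! + a^2/2! + a^3/3! = 1.0000 + 0.64607 + 0.20870 + 0.044945 = 1.8997
  a^4/(4!(1-ρ)) = 0.17423/(24 × 0.83848) = 0.008658
  P₀ = 1/(1.8997 + 0.008658) = 0.5240
  Lq = P₀·a^4·ρ / (4!(1-ρ)²) = 0.524007 × 0.174225 × 0.161517 / (24 × 0.703054) = 0.0008739
  Wq_B = Lq/λ = 0.0008739/11.5 = 0.00007599
  W_B = Wq_B + 1/μ = 0.00007599 + 0.05618 = 0.05626

Since W_A = 0.04587 < W_B = 0.05626, Option A (single fast server) has the shorter time in system.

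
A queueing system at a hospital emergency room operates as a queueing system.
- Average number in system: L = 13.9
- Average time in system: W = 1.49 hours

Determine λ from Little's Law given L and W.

Little's Law: L = λW, so λ = L/W
λ = 13.9/1.49 = 9.3289 patients/hour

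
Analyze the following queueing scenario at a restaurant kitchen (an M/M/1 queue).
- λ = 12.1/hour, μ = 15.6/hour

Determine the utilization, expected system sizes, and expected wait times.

Step 1: ρ = λ/μ = 12.1/15.6 = 0.7756
Step 2: L = λ/(μ-λ) = 12.1/3.50 = 3.4571
Step 3: Lq = λ²/(μ(μ-λ)) = 146.41/(15.6×3.50) = 2.6815
Step 4: W = 1/(μ-λ) = 1/3.50 = 0.28571
Step 5: Wq = λ/(μ(μ-λ)) = 12.1/(15.6×3.50) = 0.2216
Step 6: P(0) = 1-ρ = 0.2244
Verify: L = λW = 12.1×0.28571 = 3.4571 ✔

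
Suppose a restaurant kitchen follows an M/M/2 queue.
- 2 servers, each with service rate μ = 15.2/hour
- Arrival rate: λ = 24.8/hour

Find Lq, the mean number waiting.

Traffic intensity: ρ = λ/(cμ) = 24.8/(2×15.2) = 0.8158
Since ρ = 0.8158 < 1, system is stable.
Offered load a = λ/μ = cρ = 24.8/15.2 = 1.6316
P₀ = [ Σₙ₌₀^1 aⁿ/n! + a^2/(2!(1-ρ)) ]⁻¹
Σ = a^0/0! + a^1/1! = 1.0000 + 1.6316 = 2.6316
a^2/(2!(1-ρ)) = 2.662050/(2 × 0.1842105) = 7.2256
P₀ = 1/(2.6316 + 7.2256) = 0.1014
Lq = P₀·a^2·ρ / (2!(1-ρ)²) = 0.101449 × 2.66205 × 0.815789 / (2 × 0.0339335) = 3.2463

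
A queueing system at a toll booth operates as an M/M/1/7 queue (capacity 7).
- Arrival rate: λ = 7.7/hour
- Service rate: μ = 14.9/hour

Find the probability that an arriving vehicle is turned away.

ρ = λ/μ = 7.7/14.9 = 0.51678
P₀ = (1-ρ)/(1-ρ^(K+1)) = (1-0.51678)/(1-0.51678^8) = 0.4832/0.9949 = 0.4857
P_K = P₀×ρ^K = 0.4857 × 0.51678^7 = 0.4857 × 0.009843 = 0.004781
Blocking probability = 0.48%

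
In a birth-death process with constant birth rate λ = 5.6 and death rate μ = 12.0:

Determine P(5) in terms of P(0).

For constant rates: P(n)/P(0) = (λ/μ)^n
P(5)/P(0) = (5.6/12.0)^5 = 0.46667^5 = 0.02213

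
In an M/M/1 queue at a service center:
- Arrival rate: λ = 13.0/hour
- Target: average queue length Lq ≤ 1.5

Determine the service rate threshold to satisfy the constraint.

For M/M/1: Lq = λ²/(μ(μ-λ))
Need Lq ≤ 1.5, i.e. μ(μ-λ) ≥ λ²/1.5
μ² - 13.0μ - 169.00/1.5 ≥ 0  →  μ² - 13.0μ - 112.66667 ≥ 0
Quadratic formula (positive root): μ = [λ + √(λ² + 4×112.66667)]/2
Discriminant: 169.00 + 4×112.66667 = 619.6667, √619.6667 = 24.8931
μ ≥ (13.0 + 24.8931)/2 = 18.9466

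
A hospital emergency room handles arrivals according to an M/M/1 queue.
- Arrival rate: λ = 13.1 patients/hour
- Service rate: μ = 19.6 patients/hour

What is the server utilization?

Server utilization: ρ = λ/μ
ρ = 13.1/19.6 = 0.6684
The server is busy 66.84% of the time.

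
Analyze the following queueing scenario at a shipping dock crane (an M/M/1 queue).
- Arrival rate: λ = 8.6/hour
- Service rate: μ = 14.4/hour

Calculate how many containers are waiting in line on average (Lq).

ρ = λ/μ = 8.6/14.4 = 0.5972
For M/M/1: Lq = λ²/(μ(μ-λ))
Lq = 73.96/(14.4 × 5.80)
Lq = 0.8855 containers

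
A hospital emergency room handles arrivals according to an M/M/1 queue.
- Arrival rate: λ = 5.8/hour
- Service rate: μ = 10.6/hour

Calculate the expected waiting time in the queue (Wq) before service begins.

First, compute utilization: ρ = λ/μ = 5.8/10.6 = 0.5472
For M/M/1: Wq = λ/(μ(μ-λ))
Wq = 5.8/(10.6 × (10.6-5.8))
Wq = 5.8/(10.6 × 4.80)
Wq = 0.1140 hours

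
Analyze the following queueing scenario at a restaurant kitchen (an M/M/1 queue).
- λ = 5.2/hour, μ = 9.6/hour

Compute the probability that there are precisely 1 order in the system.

ρ = λ/μ = 5.2/9.6 = 0.5417
P(n) = (1-ρ)ρⁿ
P(1) = (1-0.5417) × 0.5417^1
P(1) = 0.4583 × 0.5417
P(1) = 0.2483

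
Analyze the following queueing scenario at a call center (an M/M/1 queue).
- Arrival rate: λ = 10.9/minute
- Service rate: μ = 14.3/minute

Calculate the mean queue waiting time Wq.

First, compute utilization: ρ = λ/μ = 10.9/14.3 = 0.7622
For M/M/1: Wq = λ/(μ(μ-λ))
Wq = 10.9/(14.3 × (14.3-10.9))
Wq = 10.9/(14.3 × 3.40)
Wq = 0.2242 minutes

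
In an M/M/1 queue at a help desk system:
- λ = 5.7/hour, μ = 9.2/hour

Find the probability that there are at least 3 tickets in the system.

ρ = λ/μ = 5.7/9.2 = 0.61957
P(N ≥ n) = ρⁿ
P(N ≥ 3) = 0.61957^3
P(N ≥ 3) = 0.2378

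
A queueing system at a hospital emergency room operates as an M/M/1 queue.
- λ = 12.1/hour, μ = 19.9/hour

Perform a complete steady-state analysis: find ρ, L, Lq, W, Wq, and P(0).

Step 1: ρ = λ/μ = 12.1/19.9 = 0.6080
Step 2: L = λ/(μ-λ) = 12.1/7.80 = 1.5513
Step 3: Lq = λ²/(μ(μ-λ)) = 146.41/(19.9×7.80) = 0.9432
Step 4: W = 1/(μ-λ) = 1/7.80 = 0.12821
Step 5: Wq = λ/(μ(μ-λ)) = 12.1/(19.9×7.80) = 0.07795
Step 6: P(0) = 1-ρ = 0.3920
Verify: L = λW = 12.1×0.12821 = 1.5513 ✔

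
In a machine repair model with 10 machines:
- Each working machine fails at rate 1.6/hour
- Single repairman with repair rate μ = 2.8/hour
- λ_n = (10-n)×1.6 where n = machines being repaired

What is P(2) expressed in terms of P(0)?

P(2)/P(0) = ∏_{i=0}^{2-1} λ_i/μ_{i+1}
= (10-0)×1.6/2.8 × (10-1)×1.6/2.8
= 29.3878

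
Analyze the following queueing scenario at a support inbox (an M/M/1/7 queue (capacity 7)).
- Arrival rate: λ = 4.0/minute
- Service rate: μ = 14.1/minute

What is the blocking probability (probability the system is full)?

ρ = λ/μ = 4.0/14.1 = 0.28369
P₀ = (1-ρ)/(1-ρ^(K+1)) = (1-0.28369)/(1-0.28369^8) = 0.7163/1.0000 = 0.7163
P_K = P₀×ρ^K = 0.7163 × 0.28369^7 = 0.7163 × 0.0001479 = 0.0001059
Blocking probability = 0.01059%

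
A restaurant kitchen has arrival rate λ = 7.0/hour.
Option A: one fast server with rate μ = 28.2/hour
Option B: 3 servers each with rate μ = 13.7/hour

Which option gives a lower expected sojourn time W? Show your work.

Option A: single server μ = 28.2 (M/M/1)
  ρ_A = 7.0/28.2 = 0.2482
  W_A = 1/(μ-λ) = 1/(28.2-7.0) = 1/21.20 = 0.04717

Option B: 3 servers μ = 13.7 (M/M/3)
  ρ_B = λ/(cμ) = 7.0/(3×13.7) = 0.1703
  Offered load a = λ/μ = cρ = 7.0/13.7 = 0.5109
  P₀ = [ Σₙ₌₀^2 aⁿ/n! + a^3/(3!(1-ρ)) ]⁻¹
  Σ = a^0/0! + a^1/1! + a^2/2! = 1.0000 + 0.51095 + 0.13053 = 1.6415
  a^3/(3!(1-ρ)) = 0.1334/(6 × 0.8297) = 0.02680
  P₀ = 1/(1.6415 + 0.02680) = 0.5994
  Lq = P₀·a^3·ρ / (3!(1-ρ)²) = 0.5994 × 0.1334 × 0.1703 / (6 × 0.6884) = 0.003297
  Wq_B = Lq/λ = 0.003297/7.0 = 0.0004710
  W_B = Wq_B + 1/μ = 0.0004710 + 0.07299 = 0.07346

Since W_A = 0.04717 < W_B = 0.07346, Option A (single fast server) has the shorter time in system.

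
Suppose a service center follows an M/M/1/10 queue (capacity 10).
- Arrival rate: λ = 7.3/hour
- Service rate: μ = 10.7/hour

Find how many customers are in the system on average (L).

ρ = λ/μ = 7.3/10.7 = 0.68224
P₀ = (1-ρ)/(1-ρ^(K+1)) = (1-0.68224)/(1-0.68224^11) = 0.3178/0.9851 = 0.3226
P_K = P₀×ρ^K = 0.32257 × 0.68224^10 = 0.32257 × 0.021846 = 0.007047
L = ρ[1 - (K+1)ρ^K + Kρ^(K+1)] / [(1-ρ)(1-ρ^(K+1))]
L = 0.68224 × (1 - 11×0.021846 + 10×0.014904) / ((1 - 0.68224) × (1 - 0.014904)) = 1.9806 customers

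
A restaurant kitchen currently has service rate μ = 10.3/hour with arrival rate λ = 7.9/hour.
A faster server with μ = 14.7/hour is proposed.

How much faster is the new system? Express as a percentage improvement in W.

System 1: ρ₁ = 7.9/10.3 = 0.7670, W₁ = 1/(10.3-7.9) = 0.41667
System 2: ρ₂ = 7.9/14.7 = 0.5374, W₂ = 1/(14.7-7.9) = 0.14706
Improvement: (W₁-W₂)/W₁ = (0.41667-0.14706)/0.41667 = 64.71%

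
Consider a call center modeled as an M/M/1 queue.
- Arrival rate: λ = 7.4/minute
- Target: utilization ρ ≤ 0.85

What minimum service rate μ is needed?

ρ = λ/μ, so μ = λ/ρ
μ ≥ 7.4/0.85 = 8.7059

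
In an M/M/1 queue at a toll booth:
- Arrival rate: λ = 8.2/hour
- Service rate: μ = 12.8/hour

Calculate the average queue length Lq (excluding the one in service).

ρ = λ/μ = 8.2/12.8 = 0.6406
For M/M/1: Lq = λ²/(μ(μ-λ))
Lq = 67.24/(12.8 × 4.60)
Lq = 1.1420 vehicles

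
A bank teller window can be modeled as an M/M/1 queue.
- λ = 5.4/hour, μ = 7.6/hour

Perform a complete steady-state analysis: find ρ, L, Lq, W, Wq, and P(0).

Step 1: ρ = λ/μ = 5.4/7.6 = 0.7105
Step 2: L = λ/(μ-λ) = 5.4/2.20 = 2.4545
Step 3: Lq = λ²/(μ(μ-λ)) = 29.16/(7.6×2.20) = 1.7440
Step 4: W = 1/(μ-λ) = 1/2.20 = 0.454545
Step 5: Wq = λ/(μ(μ-λ)) = 5.4/(7.6×2.20) = 0.3230
Step 6: P(0) = 1-ρ = 0.2895
Verify: L = λW = 5.4×0.454545 = 2.4545 ✔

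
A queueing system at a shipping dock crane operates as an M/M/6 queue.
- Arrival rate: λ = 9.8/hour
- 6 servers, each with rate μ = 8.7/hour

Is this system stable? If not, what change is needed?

Stability requires ρ = λ/(cμ) < 1
ρ = 9.8/(6 × 8.7) = 9.8/52.20 = 0.1877
Since 0.1877 < 1, the system is STABLE.
The servers are busy 18.77% of the time.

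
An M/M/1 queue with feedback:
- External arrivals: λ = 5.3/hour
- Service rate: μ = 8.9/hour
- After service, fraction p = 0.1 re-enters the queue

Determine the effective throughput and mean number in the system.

Effective arrival rate: λ_eff = λ/(1-p) = 5.3/(1-0.1) = 5.3/0.90 = 5.8889
ρ = λ_eff/μ = 5.8889/8.9 = 0.66167
L = ρ/(1-ρ) = 0.66167/(1-0.66167) = 1.9557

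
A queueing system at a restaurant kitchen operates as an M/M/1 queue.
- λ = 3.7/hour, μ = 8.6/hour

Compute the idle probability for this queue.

ρ = λ/μ = 3.7/8.6 = 0.4302
P(0) = 1 - ρ = 1 - 0.4302 = 0.5698
The server is idle 56.98% of the time.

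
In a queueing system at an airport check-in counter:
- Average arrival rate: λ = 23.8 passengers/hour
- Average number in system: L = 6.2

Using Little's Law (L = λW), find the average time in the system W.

Little's Law: L = λW, so W = L/λ
W = 6.2/23.8 = 0.2605 hours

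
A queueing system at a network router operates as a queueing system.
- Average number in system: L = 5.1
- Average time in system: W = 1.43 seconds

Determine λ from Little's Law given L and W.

Little's Law: L = λW, so λ = L/W
λ = 5.1/1.43 = 3.5664 packets/second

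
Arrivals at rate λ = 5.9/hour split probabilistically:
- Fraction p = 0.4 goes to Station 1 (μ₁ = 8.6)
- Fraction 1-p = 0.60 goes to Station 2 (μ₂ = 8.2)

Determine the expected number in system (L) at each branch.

Effective rates: λ₁ = 5.9×0.4 = 2.36, λ₂ = 5.9×0.60 = 3.54
Station 1: ρ₁ = 2.36/8.6 = 0.2744, L₁ = ρ₁/(1-ρ₁) = 0.2744/(1-0.2744) = 0.3782
Station 2: ρ₂ = 3.54/8.2 = 0.43171, L₂ = ρ₂/(1-ρ₂) = 0.43171/(1-0.43171) = 0.7597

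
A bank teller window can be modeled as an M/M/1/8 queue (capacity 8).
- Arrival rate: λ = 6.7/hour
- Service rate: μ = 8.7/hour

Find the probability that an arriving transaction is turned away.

ρ = λ/μ = 6.7/8.7 = 0.770115
P₀ = (1-ρ)/(1-ρ^(K+1)) = (1-0.770115)/(1-0.770115^9) = 0.2299/0.9047 = 0.2541
P_K = P₀×ρ^K = 0.25410 × 0.770115^8 = 0.25410 × 0.12372 = 0.03144
Blocking probability = 3.14%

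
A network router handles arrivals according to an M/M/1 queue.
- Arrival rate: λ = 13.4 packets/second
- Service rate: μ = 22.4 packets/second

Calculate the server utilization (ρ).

Server utilization: ρ = λ/μ
ρ = 13.4/22.4 = 0.5982
The server is busy 59.82% of the time.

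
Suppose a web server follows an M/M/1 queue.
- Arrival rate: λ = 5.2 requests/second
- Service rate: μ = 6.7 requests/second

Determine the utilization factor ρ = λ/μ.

Server utilization: ρ = λ/μ
ρ = 5.2/6.7 = 0.7761
The server is busy 77.61% of the time.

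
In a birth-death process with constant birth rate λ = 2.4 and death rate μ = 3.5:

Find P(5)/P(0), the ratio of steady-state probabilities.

For constant rates: P(n)/P(0) = (λ/μ)^n
P(5)/P(0) = (2.4/3.5)^5 = 0.6857^5 = 0.1516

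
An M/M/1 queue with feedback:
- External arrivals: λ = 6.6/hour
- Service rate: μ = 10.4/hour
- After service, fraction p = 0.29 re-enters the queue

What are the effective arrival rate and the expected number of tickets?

Effective arrival rate: λ_eff = λ/(1-p) = 6.6/(1-0.29) = 6.6/0.71 = 9.295775
ρ = λ_eff/μ = 9.295775/10.4 = 0.8938245
L = ρ/(1-ρ) = 0.8938245/(1-0.8938245) = 8.4184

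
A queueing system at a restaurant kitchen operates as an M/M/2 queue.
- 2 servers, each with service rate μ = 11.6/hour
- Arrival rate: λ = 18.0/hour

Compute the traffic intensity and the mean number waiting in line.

Traffic intensity: ρ = λ/(cμ) = 18.0/(2×11.6) = 0.7759
Since ρ = 0.7759 < 1, system is stable.
Offered load a = λ/μ = cρ = 18.0/11.6 = 1.5517
P₀ = [ Σₙ₌₀^1 aⁿ/n! + a^2/(2!(1-ρ)) ]⁻¹
Σ = a^0/0! + a^1/1! = 1.0000 + 1.5517 = 2.5517
a^2/(2!(1-ρ)) = 2.40785/(2 × 0.224138) = 5.3714
P₀ = 1/(2.5517 + 5.3714) = 0.1262
Lq = P₀·a^2·ρ / (2!(1-ρ)²) = 0.126214 × 2.40785 × 0.775862 / (2 × 0.0502378) = 2.3467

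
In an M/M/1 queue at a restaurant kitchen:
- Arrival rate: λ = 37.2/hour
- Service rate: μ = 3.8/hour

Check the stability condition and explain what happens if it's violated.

Stability requires ρ = λ/(cμ) < 1
ρ = 37.2/(1 × 3.8) = 37.2/3.80 = 9.7895
Since 9.7895 ≥ 1, the system is UNSTABLE.
Queue grows without bound. Need μ > λ = 37.2.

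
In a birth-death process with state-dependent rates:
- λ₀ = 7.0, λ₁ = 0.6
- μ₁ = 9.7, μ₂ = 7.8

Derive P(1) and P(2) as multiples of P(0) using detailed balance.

Balance equations:
State 0: λ₀P₀ = μ₁P₁ → P₁ = (λ₀/μ₁)P₀ = (7.0/9.7)P₀ = 0.7216P₀
State 1: P₂ = (λ₀λ₁)/(μ₁μ₂)P₀ = (7.0×0.6)/(9.7×7.8)P₀ = 0.05551P₀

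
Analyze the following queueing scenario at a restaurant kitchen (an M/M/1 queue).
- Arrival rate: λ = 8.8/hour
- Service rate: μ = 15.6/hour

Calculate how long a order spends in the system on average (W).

First, compute utilization: ρ = λ/μ = 8.8/15.6 = 0.5641
For M/M/1: W = 1/(μ-λ)
W = 1/(15.6-8.8) = 1/6.80
W = 0.1471 hours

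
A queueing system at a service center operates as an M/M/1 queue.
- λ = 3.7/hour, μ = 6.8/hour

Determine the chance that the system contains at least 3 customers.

ρ = λ/μ = 3.7/6.8 = 0.5441
P(N ≥ n) = ρⁿ
P(N ≥ 3) = 0.5441^3
P(N ≥ 3) = 0.1611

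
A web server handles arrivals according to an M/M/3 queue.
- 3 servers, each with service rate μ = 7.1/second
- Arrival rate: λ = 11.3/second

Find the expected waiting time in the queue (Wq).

Traffic intensity: ρ = λ/(cμ) = 11.3/(3×7.1) = 0.5305
Since ρ = 0.5305 < 1, system is stable.
Offered load a = λ/μ = cρ = 11.3/7.1 = 1.5915
P₀ = [ Σₙ₌₀^2 aⁿ/n! + a^3/(3!(1-ρ)) ]⁻¹
Σ = a^0/0! + a^1/1! + a^2/2! = 1.00000 + 1.59155 + 1.26651 = 3.8581
a^3/(3!(1-ρ)) = 4.0314/(6 × 0.46948) = 1.4312
P₀ = 1/(3.8581 + 1.4312) = 0.1891
Lq = P₀·a^3·ρ / (3!(1-ρ)²) = 0.1891 × 4.0314 × 0.5305 / (6 × 0.2204) = 0.3058
Wq = Lq/λ = 0.3058/11.3 = 0.02706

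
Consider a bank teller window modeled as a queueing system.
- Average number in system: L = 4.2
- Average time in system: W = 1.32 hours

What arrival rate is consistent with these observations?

Little's Law: L = λW, so λ = L/W
λ = 4.2/1.32 = 3.1818 transactions/hour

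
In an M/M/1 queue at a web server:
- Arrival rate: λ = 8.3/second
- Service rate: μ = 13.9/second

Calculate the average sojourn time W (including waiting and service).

First, compute utilization: ρ = λ/μ = 8.3/13.9 = 0.5971
For M/M/1: W = 1/(μ-λ)
W = 1/(13.9-8.3) = 1/5.60
W = 0.1786 seconds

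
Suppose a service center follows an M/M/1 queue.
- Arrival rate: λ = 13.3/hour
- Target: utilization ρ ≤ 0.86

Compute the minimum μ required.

ρ = λ/μ, so μ = λ/ρ
μ ≥ 13.3/0.86 = 15.4651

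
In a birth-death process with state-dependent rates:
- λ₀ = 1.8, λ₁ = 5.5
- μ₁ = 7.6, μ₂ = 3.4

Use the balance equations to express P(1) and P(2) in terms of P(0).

Balance equations:
State 0: λ₀P₀ = μ₁P₁ → P₁ = (λ₀/μ₁)P₀ = (1.8/7.6)P₀ = 0.2368P₀
State 1: P₂ = (λ₀λ₁)/(μ₁μ₂)P₀ = (1.8×5.5)/(7.6×3.4)P₀ = 0.3831P₀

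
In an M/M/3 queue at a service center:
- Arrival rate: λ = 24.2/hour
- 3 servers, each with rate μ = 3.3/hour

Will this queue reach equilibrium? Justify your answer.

Stability requires ρ = λ/(cμ) < 1
ρ = 24.2/(3 × 3.3) = 24.2/9.90 = 2.4444
Since 2.4444 ≥ 1, the system is UNSTABLE.
Need c > λ/μ = 24.2/3.3 = 7.33.
Minimum servers needed: c = 8.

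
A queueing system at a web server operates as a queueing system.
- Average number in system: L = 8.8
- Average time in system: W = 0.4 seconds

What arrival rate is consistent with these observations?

Little's Law: L = λW, so λ = L/W
λ = 8.8/0.4 = 22.0000 requests/second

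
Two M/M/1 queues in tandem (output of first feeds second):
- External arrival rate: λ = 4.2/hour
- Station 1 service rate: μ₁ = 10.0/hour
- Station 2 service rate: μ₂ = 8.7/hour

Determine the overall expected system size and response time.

By Jackson's theorem, each station behaves as independent M/M/1.
Station 1: ρ₁ = 4.2/10.0 = 0.4200, L₁ = ρ₁/(1-ρ₁) = λ/(μ₁-λ) = 4.2/5.80 = 0.72414
Station 2: ρ₂ = 4.2/8.7 = 0.4828, L₂ = ρ₂/(1-ρ₂) = λ/(μ₂-λ) = 4.2/4.50 = 0.93333
Total: L = L₁ + L₂ = 0.72414 + 0.93333 = 1.6575
W = L/λ = 1.6575/4.2 = 0.3946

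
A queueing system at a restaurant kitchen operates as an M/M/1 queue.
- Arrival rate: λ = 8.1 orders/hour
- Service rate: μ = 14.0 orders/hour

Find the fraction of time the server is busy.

Server utilization: ρ = λ/μ
ρ = 8.1/14.0 = 0.5786
The server is busy 57.86% of the time.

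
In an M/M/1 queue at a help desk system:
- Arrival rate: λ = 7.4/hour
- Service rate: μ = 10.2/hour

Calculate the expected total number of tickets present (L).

ρ = λ/μ = 7.4/10.2 = 0.7255
For M/M/1: L = λ/(μ-λ)
L = 7.4/(10.2-7.4) = 7.4/2.80
L = 2.6429 tickets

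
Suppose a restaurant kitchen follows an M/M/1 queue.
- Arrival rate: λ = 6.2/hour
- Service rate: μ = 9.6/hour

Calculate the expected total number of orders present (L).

ρ = λ/μ = 6.2/9.6 = 0.6458
For M/M/1: L = λ/(μ-λ)
L = 6.2/(9.6-6.2) = 6.2/3.40
L = 1.8235 orders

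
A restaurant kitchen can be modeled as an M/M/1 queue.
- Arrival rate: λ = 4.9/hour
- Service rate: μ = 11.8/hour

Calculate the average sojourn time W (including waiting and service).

First, compute utilization: ρ = λ/μ = 4.9/11.8 = 0.4153
For M/M/1: W = 1/(μ-λ)
W = 1/(11.8-4.9) = 1/6.90
W = 0.1449 hours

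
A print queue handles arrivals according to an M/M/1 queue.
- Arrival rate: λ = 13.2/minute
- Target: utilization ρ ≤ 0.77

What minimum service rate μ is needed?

ρ = λ/μ, so μ = λ/ρ
μ ≥ 13.2/0.77 = 17.1429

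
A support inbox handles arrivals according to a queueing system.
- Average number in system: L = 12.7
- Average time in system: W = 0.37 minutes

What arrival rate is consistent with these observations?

Little's Law: L = λW, so λ = L/W
λ = 12.7/0.37 = 34.3243 emails/minute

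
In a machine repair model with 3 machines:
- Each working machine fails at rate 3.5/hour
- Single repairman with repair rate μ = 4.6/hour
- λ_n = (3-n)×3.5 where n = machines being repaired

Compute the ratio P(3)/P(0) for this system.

P(3)/P(0) = ∏_{i=0}^{3-1} λ_i/μ_{i+1}
= (3-0)×3.5/4.6 × (3-1)×3.5/4.6 × (3-2)×3.5/4.6
= 2.6429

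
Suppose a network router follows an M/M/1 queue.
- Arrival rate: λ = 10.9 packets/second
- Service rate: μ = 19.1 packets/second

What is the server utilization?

Server utilization: ρ = λ/μ
ρ = 10.9/19.1 = 0.5707
The server is busy 57.07% of the time.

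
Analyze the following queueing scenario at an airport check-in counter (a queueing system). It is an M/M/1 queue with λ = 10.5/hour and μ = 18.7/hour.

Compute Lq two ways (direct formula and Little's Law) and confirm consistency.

Method 1 (direct): Lq = λ²/(μ(μ-λ)) = 110.25/(18.7 × 8.20) = 0.7190

Method 2 (Little's Law):
W = 1/(μ-λ) = 1/8.20 = 0.121951
Wq = W - 1/μ = 0.121951 - 0.0534759 = 0.06848
Lq = λWq = 10.5 × 0.06848 = 0.7190 ✔ (matches Method 1)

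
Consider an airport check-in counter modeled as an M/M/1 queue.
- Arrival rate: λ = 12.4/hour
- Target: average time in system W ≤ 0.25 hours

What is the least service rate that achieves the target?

For M/M/1: W = 1/(μ-λ)
Need W ≤ 0.25, so 1/(μ-λ) ≤ 0.25
μ - λ ≥ 1/0.25 = 4.0000
μ ≥ 12.4 + 4.0000 = 16.4000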